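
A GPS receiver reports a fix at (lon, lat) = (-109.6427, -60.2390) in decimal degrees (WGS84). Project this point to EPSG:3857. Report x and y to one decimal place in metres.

Web Mercator is spherical with R = a = 6378137 m.
x = R·λ = 6378137 × -1.913626116 = -12205369.533 m.
y = R·ln tan(π/4 + φ/2) = 6378137 × -1.325330879 = -8453141.916 m.

x -12205369.5 m, y -8453141.9 m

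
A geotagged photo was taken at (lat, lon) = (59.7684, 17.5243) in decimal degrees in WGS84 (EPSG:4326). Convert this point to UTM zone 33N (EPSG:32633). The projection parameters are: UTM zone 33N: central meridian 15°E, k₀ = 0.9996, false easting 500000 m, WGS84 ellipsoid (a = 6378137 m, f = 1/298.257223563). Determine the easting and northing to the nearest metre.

E 641760 m, N 6628318 m

Zone 33 central meridian λ₀ = 6×33 − 183 = 15°; Δλ = +2.5243°.
Transverse Mercator on WGS84 with k₀ = 0.9996 gives E = 641759.947 m, N = 6628317.618 m.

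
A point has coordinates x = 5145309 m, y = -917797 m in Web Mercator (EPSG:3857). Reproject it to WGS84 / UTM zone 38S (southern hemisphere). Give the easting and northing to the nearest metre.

Web Mercator inverse (R = 6378137 m) → φ = -8.21640403°, λ = 46.22109716°.
UTM 38S forward: E = 634501.834 m, N = 9091573.368 m.

E 634502 m, N 9091573 m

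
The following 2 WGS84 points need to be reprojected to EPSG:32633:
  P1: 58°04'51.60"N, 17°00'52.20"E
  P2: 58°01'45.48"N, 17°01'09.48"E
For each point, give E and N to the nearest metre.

UTM zone 33N: λ₀ = 15°, k₀ = 0.9996.
P1 (58.0810°, 17.0145°) → (618795.707, 6439501.116) m.
P2 (58.0293°, 17.0193°) → (619250.876, 6433755.177) m.

P1: E 618796 m, N 6439501 m; P2: E 619251 m, N 6433755 m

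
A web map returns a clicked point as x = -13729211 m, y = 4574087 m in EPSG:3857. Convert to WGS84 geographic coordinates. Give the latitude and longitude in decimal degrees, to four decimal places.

R = 6378137 m. λ = x/R = -123.33160080°.
φ = 2·arctan(exp(y/R)) − 90° = 2·arctan(2.04859) − 90° = 37.96219776°.

lat 37.9622°, lon -123.3316°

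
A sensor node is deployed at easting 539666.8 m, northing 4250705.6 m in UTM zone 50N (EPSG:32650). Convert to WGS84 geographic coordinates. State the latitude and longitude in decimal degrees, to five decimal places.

lat 38.40370°, lon 117.45430°

Zone 50N: λ₀ = 117°, k₀ = 0.9996, false easting 500000 m.
Meridian distance M = (N − FN)/k₀ = 4252406.6 m.
Inverse transverse Mercator on WGS84 gives φ = 38.40369993°, λ = 117.45430026°.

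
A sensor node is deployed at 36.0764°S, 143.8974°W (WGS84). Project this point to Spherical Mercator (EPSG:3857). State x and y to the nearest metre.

x -16018585 m, y -4311139 m

Web Mercator is spherical with R = a = 6378137 m.
x = R·λ = 6378137 × -2.511483415 = -16018585.294 m.
y = R·ln tan(π/4 + φ/2) = 6378137 × -0.675924489 = -4311138.993 m.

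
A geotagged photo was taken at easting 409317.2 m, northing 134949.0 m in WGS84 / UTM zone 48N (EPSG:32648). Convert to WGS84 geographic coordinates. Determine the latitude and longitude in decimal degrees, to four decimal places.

Zone 48N: λ₀ = 105°, k₀ = 0.9996, false easting 500000 m.
Meridian distance M = (N − FN)/k₀ = 135003.0 m.
Inverse transverse Mercator on WGS84 gives φ = 1.22079974°, λ = 104.18490044°.

lat 1.2208°, lon 104.1849°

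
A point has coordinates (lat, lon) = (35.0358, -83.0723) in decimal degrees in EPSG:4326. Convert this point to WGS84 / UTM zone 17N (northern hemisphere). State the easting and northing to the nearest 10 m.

E 310970 m, N 3878980 m

Zone 17 central meridian λ₀ = 6×17 − 183 = -81°; Δλ = -2.0723°.
Transverse Mercator on WGS84 with k₀ = 0.9996 gives E = 310967.428 m, N = 3878976.191 m.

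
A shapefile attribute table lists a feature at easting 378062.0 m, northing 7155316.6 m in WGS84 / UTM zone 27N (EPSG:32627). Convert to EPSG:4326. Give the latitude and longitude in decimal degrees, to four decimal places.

lat 64.5013°, lon -23.5391°

Zone 27N: λ₀ = -21°, k₀ = 0.9996, false easting 500000 m.
Meridian distance M = (N − FN)/k₀ = 7158179.9 m.
Inverse transverse Mercator on WGS84 gives φ = 64.50130009°, λ = -23.53910041°.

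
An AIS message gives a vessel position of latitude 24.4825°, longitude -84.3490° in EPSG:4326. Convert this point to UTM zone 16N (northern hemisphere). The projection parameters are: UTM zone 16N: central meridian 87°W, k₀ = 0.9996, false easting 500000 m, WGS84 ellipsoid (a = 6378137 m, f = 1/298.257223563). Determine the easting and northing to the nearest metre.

E 768685 m, N 2710225 m

Zone 16 central meridian λ₀ = 6×16 − 183 = -87°; Δλ = +2.6510°.
Transverse Mercator on WGS84 with k₀ = 0.9996 gives E = 768684.596 m, N = 2710224.868 m.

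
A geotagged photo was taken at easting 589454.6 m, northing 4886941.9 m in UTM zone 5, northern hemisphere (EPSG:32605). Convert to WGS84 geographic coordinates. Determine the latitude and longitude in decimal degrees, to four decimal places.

Zone 5N: λ₀ = -153°, k₀ = 0.9996, false easting 500000 m.
Meridian distance M = (N − FN)/k₀ = 4888897.5 m.
Inverse transverse Mercator on WGS84 gives φ = 44.13020025°, λ = -151.88179987°.

lat 44.1302°, lon -151.8818°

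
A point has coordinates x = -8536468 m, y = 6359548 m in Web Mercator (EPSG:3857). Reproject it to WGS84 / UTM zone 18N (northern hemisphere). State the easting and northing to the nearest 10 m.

E 378030 m, N 5484030 m

Web Mercator inverse (R = 6378137 m) → φ = 49.49660012°, λ = -76.68439677°.
UTM 18N forward: E = 378031.182 m, N = 5484026.242 m.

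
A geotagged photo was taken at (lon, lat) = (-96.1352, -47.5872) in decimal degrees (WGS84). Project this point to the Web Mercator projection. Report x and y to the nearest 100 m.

Web Mercator is spherical with R = a = 6378137 m.
x = R·λ = 6378137 × -1.677875767 = -10701721.511 m.
y = R·ln tan(π/4 + φ/2) = 6378137 × -0.946742338 = -6038452.336 m.

x -10701700 m, y -6038500 m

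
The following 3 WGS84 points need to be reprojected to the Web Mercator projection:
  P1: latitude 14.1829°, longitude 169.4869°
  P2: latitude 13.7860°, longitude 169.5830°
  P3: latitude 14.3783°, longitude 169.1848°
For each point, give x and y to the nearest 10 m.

P1: x 18867200 m, y 1595210 m; P2: x 18877890 m, y 1549680 m; P3: x 18833570 m, y 1617650 m

Web Mercator: x = R·λ, y = R·ln tan(π/4+φ/2), R = 6378137 m.
P1 (14.1829°, 169.4869°) → (18867195.404, 1595208.577) m.
P2 (13.7860°, 169.5830°) → (18877893.207, 1549676.256) m.
P3 (14.3783°, 169.1848°) → (18833565.786, 1617653.997) m.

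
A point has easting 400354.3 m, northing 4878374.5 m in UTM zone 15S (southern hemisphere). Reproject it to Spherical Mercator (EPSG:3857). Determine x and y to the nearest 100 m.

Unproject from UTM 15S (λ₀ = -93°) → φ = -46.24089976°, λ = -94.29250009°.
Web Mercator (R = 6378137 m): x = -10496593.096 m, y = -5819037.974 m.

x -10496600 m, y -5819000 m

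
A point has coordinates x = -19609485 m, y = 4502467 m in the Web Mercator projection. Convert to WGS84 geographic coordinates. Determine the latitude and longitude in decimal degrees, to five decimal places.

lat 37.45320°, lon -176.15500°

R = 6378137 m. λ = x/R = -176.15500089°.
φ = 2·arctan(exp(y/R)) − 90° = 2·arctan(2.02571) − 90° = 37.45320214°.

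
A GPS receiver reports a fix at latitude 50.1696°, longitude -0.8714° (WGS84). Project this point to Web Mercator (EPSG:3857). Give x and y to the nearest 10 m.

Web Mercator is spherical with R = a = 6378137 m.
x = R·λ = 6378137 × -0.015208799 = -97003.804 m.
y = R·ln tan(π/4 + φ/2) = 6378137 × 1.015296402 = 6475699.546 m.

x -97000 m, y 6475700 m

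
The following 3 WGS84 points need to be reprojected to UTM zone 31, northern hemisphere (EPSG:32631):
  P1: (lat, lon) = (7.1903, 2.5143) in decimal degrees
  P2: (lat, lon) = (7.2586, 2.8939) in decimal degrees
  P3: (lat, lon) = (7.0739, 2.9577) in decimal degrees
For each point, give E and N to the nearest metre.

P1: E 446375 m, N 794814 m; P2: E 488288 m, N 802338 m; P3: E 495329 m, N 781918 m

UTM zone 31N: λ₀ = 3°, k₀ = 0.9996.
P1 (7.1903°, 2.5143°) → (446375.337, 794814.406) m.
P2 (7.2586°, 2.8939°) → (488287.710, 802337.728) m.
P3 (7.0739°, 2.9577°) → (495328.660, 781918.480) m.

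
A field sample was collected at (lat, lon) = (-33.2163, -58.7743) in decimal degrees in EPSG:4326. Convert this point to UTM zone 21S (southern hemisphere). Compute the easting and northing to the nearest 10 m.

Zone 21 central meridian λ₀ = 6×21 − 183 = -57°; Δλ = -1.7743°.
Transverse Mercator on WGS84 with k₀ = 0.9996 gives E = 334647.248 m, N = 6323330.810 m.

E 334650 m, N 6323330 m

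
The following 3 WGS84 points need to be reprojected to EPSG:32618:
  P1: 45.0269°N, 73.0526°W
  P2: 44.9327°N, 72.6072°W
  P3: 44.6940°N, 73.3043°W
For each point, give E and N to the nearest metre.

UTM zone 18N: λ₀ = -75°, k₀ = 0.9996.
P1 (45.0269°, -73.0526°) → (653413.090, 4987783.408) m.
P2 (44.9327°, -72.6072°) → (688810.092, 4978259.622) m.
P3 (44.6940°, -73.3043°) → (634356.790, 4950357.128) m.

P1: E 653413 m, N 4987783 m; P2: E 688810 m, N 4978260 m; P3: E 634357 m, N 4950357 m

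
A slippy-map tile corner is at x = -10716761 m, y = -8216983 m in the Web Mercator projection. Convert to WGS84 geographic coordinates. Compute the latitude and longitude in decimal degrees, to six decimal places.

R = 6378137 m. λ = x/R = -96.27030203°.
φ = 2·arctan(exp(y/R)) − 90° = 2·arctan(0.27574) − 90° = -59.16890205°.

lat -59.168902°, lon -96.270302°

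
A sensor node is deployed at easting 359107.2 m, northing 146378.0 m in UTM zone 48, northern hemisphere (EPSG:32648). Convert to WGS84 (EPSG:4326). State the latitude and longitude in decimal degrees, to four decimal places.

Zone 48N: λ₀ = 105°, k₀ = 0.9996, false easting 500000 m.
Meridian distance M = (N − FN)/k₀ = 146436.6 m.
Inverse transverse Mercator on WGS84 gives φ = 1.32399978°, λ = 103.73359982°.

lat 1.3240°, lon 103.7336°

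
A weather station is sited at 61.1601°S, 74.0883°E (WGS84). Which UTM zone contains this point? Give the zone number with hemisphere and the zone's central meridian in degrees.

UTM zone = ⌊(λ + 180)/6⌋ + 1; 74.0883° ∈ [72°, 78°) → zone 43.
Hemisphere: S (φ < 0).
Central meridian λ₀ = 6×43 − 183 = 75°.

Zone 43S, central meridian 75°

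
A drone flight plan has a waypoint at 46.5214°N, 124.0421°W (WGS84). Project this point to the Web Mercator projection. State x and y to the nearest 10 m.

x -13808300 m, y 5864300 m

Web Mercator is spherical with R = a = 6378137 m.
x = R·λ = 6378137 × -2.164943056 = -13808303.409 m.
y = R·ln tan(π/4 + φ/2) = 6378137 × 0.919437962 = 5864301.282 m.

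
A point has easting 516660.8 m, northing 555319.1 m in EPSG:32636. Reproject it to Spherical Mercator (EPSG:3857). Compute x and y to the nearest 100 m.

x 3690300 m, y 560000 m

Unproject from UTM 36N (λ₀ = 33°) → φ = 5.02399968°, λ = 33.15029983°.
Web Mercator (R = 6378137 m): x = 3690274.496 m, y = 559987.144 m.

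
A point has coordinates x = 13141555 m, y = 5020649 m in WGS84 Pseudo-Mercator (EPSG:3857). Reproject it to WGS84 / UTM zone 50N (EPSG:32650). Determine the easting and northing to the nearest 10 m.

Web Mercator inverse (R = 6378137 m) → φ = 41.05629694°, λ = 118.05259714°.
UTM 50N forward: E = 588450.358 m, N = 4545540.253 m.

E 588450 m, N 4545540 m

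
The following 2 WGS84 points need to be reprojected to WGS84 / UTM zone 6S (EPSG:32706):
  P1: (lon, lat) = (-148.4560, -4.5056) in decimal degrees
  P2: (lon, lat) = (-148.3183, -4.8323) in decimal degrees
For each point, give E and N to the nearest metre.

UTM zone 6S: λ₀ = -147°, k₀ = 0.9996.
P1 (-4.5056°, -148.4560°) → (338463.715, 9501824.267) m.
P2 (-4.8323°, -148.3183°) → (353811.361, 9465731.266) m.

P1: E 338464 m, N 9501824 m; P2: E 353811 m, N 9465731 m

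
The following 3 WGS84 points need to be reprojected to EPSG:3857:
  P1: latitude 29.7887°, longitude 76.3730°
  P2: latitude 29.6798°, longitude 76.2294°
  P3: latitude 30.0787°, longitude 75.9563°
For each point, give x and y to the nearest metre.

Web Mercator: x = R·λ, y = R·ln tan(π/4+φ/2), R = 6378137 m.
P1 (29.7887°, 76.3730°) → (8501803.470, 3476418.012) m.
P2 (29.6798°, 76.2294°) → (8485817.991, 3462457.163) m.
P3 (30.0787°, 75.9563°) → (8455416.639, 3513670.011) m.

P1: x 8501803 m, y 3476418 m; P2: x 8485818 m, y 3462457 m; P3: x 8455417 m, y 3513670 m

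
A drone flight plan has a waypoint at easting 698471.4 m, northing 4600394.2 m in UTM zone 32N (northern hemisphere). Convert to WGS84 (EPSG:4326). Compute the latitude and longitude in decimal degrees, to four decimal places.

Zone 32N: λ₀ = 9°, k₀ = 0.9996, false easting 500000 m.
Meridian distance M = (N − FN)/k₀ = 4602235.1 m.
Inverse transverse Mercator on WGS84 gives φ = 41.53060031°, λ = 11.37899963°.

lat 41.5306°, lon 11.3790°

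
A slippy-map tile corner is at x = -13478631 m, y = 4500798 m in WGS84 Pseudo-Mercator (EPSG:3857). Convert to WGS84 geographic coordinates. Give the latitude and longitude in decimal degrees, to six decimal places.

R = 6378137 m. λ = x/R = -121.08060236°.
φ = 2·arctan(exp(y/R)) − 90° = 2·arctan(2.02518) − 90° = 37.44129909°.

lat 37.441299°, lon -121.080602°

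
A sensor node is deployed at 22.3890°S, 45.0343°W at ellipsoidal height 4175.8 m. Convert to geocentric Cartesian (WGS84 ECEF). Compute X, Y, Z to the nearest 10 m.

WGS84: a = 6378137 m, e² = 0.006694380; N(φ) = a/√(1−e²sin²φ) = 6381236.534 m.
X = (N+h)·cosφ·cosλ = 4172311.264 m; Y = (N+h)·cosφ·sinλ = -4177309.748 m; Z = (N(1−e²)+h)·sinφ = -2415886.883 m.

X 4172310 m, Y -4177310 m, Z -2415890 m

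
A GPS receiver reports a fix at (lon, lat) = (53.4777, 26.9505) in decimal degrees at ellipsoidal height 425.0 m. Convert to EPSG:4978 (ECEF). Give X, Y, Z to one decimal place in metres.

X 3386174.7 m, Y 4572429.5 m, Z 2873520.2 m

WGS84: a = 6378137 m, e² = 0.006694380; N(φ) = a/√(1−e²sin²φ) = 6382526.768 m.
X = (N+h)·cosφ·cosλ = 3386174.659 m; Y = (N+h)·cosφ·sinλ = 4572429.455 m; Z = (N(1−e²)+h)·sinφ = 2873520.168 m.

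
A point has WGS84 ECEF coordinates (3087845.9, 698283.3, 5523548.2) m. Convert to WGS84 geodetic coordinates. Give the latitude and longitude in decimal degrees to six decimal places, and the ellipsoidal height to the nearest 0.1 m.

lat 60.346500°, lon 12.742500°, h 4452.7 m

λ = atan2(Y, X) = 12.74249980°; p = √(X²+Y²) = 3165816.1 m.
Bowring's method on WGS84 (a = 6378137 m, b = 6356752.314 m) gives φ = 60.34650045°, h = 4452.725 m.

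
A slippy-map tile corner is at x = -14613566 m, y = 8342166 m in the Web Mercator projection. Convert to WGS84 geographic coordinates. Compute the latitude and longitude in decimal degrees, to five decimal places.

R = 6378137 m. λ = x/R = -131.27589693°.
φ = 2·arctan(exp(y/R)) − 90° = 2·arctan(3.69852) − 90° = 59.74039899°.

lat 59.74040°, lon -131.27590°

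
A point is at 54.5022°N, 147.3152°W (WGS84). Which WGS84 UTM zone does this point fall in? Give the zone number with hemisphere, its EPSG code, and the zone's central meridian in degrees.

Zone 6N (EPSG:32606), central meridian -147°

UTM zone = ⌊(λ + 180)/6⌋ + 1; -147.3152° ∈ [-150°, -144°) → zone 6.
Hemisphere: N (φ ≥ 0).
Central meridian λ₀ = 6×6 − 183 = -147°.
EPSG code: 32606.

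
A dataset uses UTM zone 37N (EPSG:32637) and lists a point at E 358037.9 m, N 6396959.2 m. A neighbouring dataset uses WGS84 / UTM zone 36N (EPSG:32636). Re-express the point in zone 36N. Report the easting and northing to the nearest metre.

UTM 37N → geographic: φ = 57.69240005°, λ = 36.61840019°.
UTM 36N (λ₀ = 33°) forward: E = 715650.282 m, N = 6400223.265 m.

E 715650 m, N 6400223 m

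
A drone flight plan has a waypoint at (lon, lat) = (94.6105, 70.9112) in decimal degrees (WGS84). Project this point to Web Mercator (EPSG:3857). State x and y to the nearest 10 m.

Web Mercator is spherical with R = a = 6378137 m.
x = R·λ = 6378137 × 1.651264732 = 10531992.684 m.
y = R·ln tan(π/4 + φ/2) = 6378137 × 1.782962242 = 11371977.445 m.

x 10531990 m, y 11371980 m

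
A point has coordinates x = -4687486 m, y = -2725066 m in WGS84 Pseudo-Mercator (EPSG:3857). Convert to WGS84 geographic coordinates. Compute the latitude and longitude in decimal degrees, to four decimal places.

R = 6378137 m. λ = x/R = -42.10840318°.
φ = 2·arctan(exp(y/R)) − 90° = 2·arctan(0.65230) − 90° = -23.76720028°.

lat -23.7672°, lon -42.1084°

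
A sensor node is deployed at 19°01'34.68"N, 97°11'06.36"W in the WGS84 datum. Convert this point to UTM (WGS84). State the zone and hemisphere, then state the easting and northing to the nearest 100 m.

Longitude -97.1851° lies in the 6° band [-102°, -96°), giving zone 14; latitude is north of the equator, so 14N.
Zone 14 central meridian λ₀ = 6×14 − 183 = -99°; Δλ = +1.8149°.
Transverse Mercator on WGS84 with k₀ = 0.9996 gives E = 691013.324 m, N = 2104723.970 m.

Zone 14N: E 691000 m, N 2104700 m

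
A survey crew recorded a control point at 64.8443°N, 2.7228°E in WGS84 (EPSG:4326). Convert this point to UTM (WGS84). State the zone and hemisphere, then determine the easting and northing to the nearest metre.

Longitude 2.7228° lies in the 6° band [0°, 6°), giving zone 31; latitude is north of the equator, so 31N.
Zone 31 central meridian λ₀ = 6×31 − 183 = 3°; Δλ = -0.2772°.
Transverse Mercator on WGS84 with k₀ = 0.9996 gives E = 486852.169 m, N = 7191131.097 m.

Zone 31N: E 486852 m, N 7191131 m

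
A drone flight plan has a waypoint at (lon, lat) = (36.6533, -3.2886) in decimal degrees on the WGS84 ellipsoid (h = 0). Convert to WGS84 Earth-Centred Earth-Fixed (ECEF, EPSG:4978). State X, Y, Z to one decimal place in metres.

WGS84: a = 6378137 m, e² = 0.006694380; N(φ) = a/√(1−e²sin²φ) = 6378207.256 m.
X = (N+h)·cosφ·cosλ = 5108569.980 m; Y = (N+h)·cosφ·sinλ = 3801337.433 m; Z = (N(1−e²)+h)·sinφ = -363438.940 m.

X 5108570.0 m, Y 3801337.4 m, Z -363438.9 m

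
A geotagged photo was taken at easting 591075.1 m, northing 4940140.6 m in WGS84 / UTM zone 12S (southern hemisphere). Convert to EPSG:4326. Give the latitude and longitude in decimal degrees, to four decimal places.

lat -45.6863°, lon -109.8304°

Zone 12S: λ₀ = -111°, k₀ = 0.9996, false easting 500000 m, false northing 10000000 m.
Meridian distance M = (N − FN)/k₀ = -5061884.2 m.
Inverse transverse Mercator on WGS84 gives φ = -45.68629989°, λ = -109.83040035°.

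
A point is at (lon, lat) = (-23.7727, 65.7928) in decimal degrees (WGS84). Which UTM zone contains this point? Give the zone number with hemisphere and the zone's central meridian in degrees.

UTM zone = ⌊(λ + 180)/6⌋ + 1; -23.7727° ∈ [-24°, -18°) → zone 27.
Hemisphere: N (φ ≥ 0).
Central meridian λ₀ = 6×27 − 183 = -21°.

Zone 27N, central meridian -21°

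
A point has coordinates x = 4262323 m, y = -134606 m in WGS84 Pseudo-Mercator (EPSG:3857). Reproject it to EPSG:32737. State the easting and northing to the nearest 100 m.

E 420900 m, N 9866300 m

Web Mercator inverse (R = 6378137 m) → φ = -1.20909652°, λ = 38.28909897°.
UTM 37S forward: E = 420909.968 m, N = 9866347.953 m.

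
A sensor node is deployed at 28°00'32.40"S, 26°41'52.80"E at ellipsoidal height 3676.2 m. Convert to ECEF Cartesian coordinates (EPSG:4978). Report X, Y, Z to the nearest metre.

X 5037361 m, Y 2533308 m, Z -2979112 m

WGS84: a = 6378137 m, e² = 0.006694380; N(φ) = a/√(1−e²sin²φ) = 6382850.359 m.
X = (N+h)·cosφ·cosλ = 5037360.515 m; Y = (N+h)·cosφ·sinλ = 2533308.085 m; Z = (N(1−e²)+h)·sinφ = -2979112.252 m.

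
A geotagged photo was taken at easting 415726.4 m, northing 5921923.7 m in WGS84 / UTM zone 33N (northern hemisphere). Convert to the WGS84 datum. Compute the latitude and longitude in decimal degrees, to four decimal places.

lat 53.4396°, lon 13.7313°

Zone 33N: λ₀ = 15°, k₀ = 0.9996, false easting 500000 m.
Meridian distance M = (N − FN)/k₀ = 5924293.4 m.
Inverse transverse Mercator on WGS84 gives φ = 53.43959989°, λ = 13.73130032°.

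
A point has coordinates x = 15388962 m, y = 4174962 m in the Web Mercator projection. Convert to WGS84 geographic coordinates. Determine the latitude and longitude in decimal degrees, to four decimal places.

lat 35.0815°, lon 138.2414°

R = 6378137 m. λ = x/R = 138.24139771°.
φ = 2·arctan(exp(y/R)) − 90° = 2·arctan(1.92432) − 90° = 35.08149859°.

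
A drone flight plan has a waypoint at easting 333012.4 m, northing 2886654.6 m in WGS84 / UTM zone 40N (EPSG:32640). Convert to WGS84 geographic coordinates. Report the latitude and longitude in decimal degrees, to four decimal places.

Zone 40N: λ₀ = 57°, k₀ = 0.9996, false easting 500000 m.
Meridian distance M = (N − FN)/k₀ = 2887809.7 m.
Inverse transverse Mercator on WGS84 gives φ = 26.08939980°, λ = 55.33029997°.

lat 26.0894°, lon 55.3303°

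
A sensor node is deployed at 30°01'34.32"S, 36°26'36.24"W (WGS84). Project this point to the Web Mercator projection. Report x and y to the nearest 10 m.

x -4056860 m, y -3506920 m

Web Mercator is spherical with R = a = 6378137 m.
x = R·λ = 6378137 × -0.636057321 = -4056860.731 m.
y = R·ln tan(π/4 + φ/2) = 6378137 × -0.549834231 = -3506918.054 m.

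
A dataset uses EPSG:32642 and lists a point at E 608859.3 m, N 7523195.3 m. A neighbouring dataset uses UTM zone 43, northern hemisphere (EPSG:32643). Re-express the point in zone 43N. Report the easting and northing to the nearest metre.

UTM 42N → geographic: φ = 67.80320010°, λ = 71.58270027°.
UTM 43N (λ₀ = 75°) forward: E = 355989.004 m, N = 7524901.008 m.

E 355989 m, N 7524901 m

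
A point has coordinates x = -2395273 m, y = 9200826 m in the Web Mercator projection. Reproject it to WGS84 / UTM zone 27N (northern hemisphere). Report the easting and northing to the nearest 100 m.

E 474200 m, N 7031100 m

Web Mercator inverse (R = 6378137 m) → φ = 63.40730053°, λ = -21.51710346°.
UTM 27N forward: E = 474173.191 m, N = 7031074.978 m.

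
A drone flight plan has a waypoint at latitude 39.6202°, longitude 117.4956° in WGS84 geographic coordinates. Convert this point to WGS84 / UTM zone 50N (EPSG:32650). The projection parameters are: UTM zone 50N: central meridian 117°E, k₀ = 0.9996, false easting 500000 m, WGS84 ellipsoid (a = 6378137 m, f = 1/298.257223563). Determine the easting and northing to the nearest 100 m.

E 542500 m, N 4385700 m

Zone 50 central meridian λ₀ = 6×50 − 183 = 117°; Δλ = +0.4956°.
Transverse Mercator on WGS84 with k₀ = 0.9996 gives E = 542537.810 m, N = 4385721.838 m.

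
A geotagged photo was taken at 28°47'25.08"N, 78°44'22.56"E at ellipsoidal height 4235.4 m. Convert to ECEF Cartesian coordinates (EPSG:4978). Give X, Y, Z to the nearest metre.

X 1093069 m, Y 5490023 m, Z 3055593 m

WGS84: a = 6378137 m, e² = 0.006694380; N(φ) = a/√(1−e²sin²φ) = 6383094.502 m.
X = (N+h)·cosφ·cosλ = 1093069.380 m; Y = (N+h)·cosφ·sinλ = 5490022.623 m; Z = (N(1−e²)+h)·sinφ = 3055592.596 m.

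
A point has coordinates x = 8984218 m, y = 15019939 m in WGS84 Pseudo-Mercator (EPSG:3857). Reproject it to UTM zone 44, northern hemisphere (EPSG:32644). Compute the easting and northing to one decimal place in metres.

Web Mercator inverse (R = 6378137 m) → φ = 79.15749993°, λ = 80.70660345°.
UTM 44N forward: E = 493838.746 m, N = 8787567.885 m.

E 493838.7 m, N 8787567.9 m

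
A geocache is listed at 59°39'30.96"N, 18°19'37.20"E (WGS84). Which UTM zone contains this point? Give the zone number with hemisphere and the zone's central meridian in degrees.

Zone 34N, central meridian 21°

UTM zone = ⌊(λ + 180)/6⌋ + 1; 18.3270° ∈ [18°, 24°) → zone 34.
Hemisphere: N (φ ≥ 0).
Central meridian λ₀ = 6×34 − 183 = 21°.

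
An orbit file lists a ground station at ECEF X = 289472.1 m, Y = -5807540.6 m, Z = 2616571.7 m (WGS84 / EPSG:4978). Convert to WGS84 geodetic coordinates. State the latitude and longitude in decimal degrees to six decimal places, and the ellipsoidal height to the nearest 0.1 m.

lat 24.371500°, lon -87.146500°, h 1823.6 m

λ = atan2(Y, X) = -87.14650040°; p = √(X²+Y²) = 5814750.4 m.
Bowring's method on WGS84 (a = 6378137 m, b = 6356752.314 m) gives φ = 24.37149999°, h = 1823.636 m.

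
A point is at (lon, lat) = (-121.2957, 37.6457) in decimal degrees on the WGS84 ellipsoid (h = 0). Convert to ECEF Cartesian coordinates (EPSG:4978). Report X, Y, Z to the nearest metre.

WGS84: a = 6378137 m, e² = 0.006694380; N(φ) = a/√(1−e²sin²φ) = 6386116.098 m.
X = (N+h)·cosφ·cosλ = -2626647.067 m; Y = (N+h)·cosφ·sinλ = -4320805.949 m; Z = (N(1−e²)+h)·sinφ = 3874380.894 m.

X -2626647 m, Y -4320806 m, Z 3874381 m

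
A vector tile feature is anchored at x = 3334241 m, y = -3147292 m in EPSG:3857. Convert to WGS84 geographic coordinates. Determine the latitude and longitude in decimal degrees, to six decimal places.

lat -27.190497°, lon 29.951997°

R = 6378137 m. λ = x/R = 29.95199651°.
φ = 2·arctan(exp(y/R)) − 90° = 2·arctan(0.61052) − 90° = -27.19049654°.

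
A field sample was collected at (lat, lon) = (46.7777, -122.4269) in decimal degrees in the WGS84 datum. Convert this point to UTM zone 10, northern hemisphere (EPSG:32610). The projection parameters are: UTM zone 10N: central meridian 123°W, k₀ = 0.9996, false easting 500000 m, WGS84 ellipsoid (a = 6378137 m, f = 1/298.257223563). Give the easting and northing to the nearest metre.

E 543751 m, N 5180621 m

Zone 10 central meridian λ₀ = 6×10 − 183 = -123°; Δλ = +0.5731°.
Transverse Mercator on WGS84 with k₀ = 0.9996 gives E = 543750.597 m, N = 5180620.647 m.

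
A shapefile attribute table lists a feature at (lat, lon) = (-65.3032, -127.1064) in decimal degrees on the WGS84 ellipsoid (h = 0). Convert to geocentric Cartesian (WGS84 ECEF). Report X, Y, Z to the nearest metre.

WGS84: a = 6378137 m, e² = 0.006694380; N(φ) = a/√(1−e²sin²φ) = 6395832.328 m.
X = (N+h)·cosφ·cosλ = -1612180.642 m; Y = (N+h)·cosφ·sinλ = -2131190.070 m; Z = (N(1−e²)+h)·sinφ = -5771915.425 m.

X -1612181 m, Y -2131190 m, Z -5771915 m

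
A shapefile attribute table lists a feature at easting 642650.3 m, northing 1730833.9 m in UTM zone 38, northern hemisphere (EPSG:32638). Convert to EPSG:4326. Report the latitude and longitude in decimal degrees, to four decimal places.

lat 15.6515°, lon 46.3309°

Zone 38N: λ₀ = 45°, k₀ = 0.9996, false easting 500000 m.
Meridian distance M = (N − FN)/k₀ = 1731526.5 m.
Inverse transverse Mercator on WGS84 gives φ = 15.65149997°, λ = 46.33089989°.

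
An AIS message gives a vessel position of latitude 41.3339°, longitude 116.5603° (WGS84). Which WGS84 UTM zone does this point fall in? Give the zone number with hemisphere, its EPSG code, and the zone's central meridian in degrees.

UTM zone = ⌊(λ + 180)/6⌋ + 1; 116.5603° ∈ [114°, 120°) → zone 50.
Hemisphere: N (φ ≥ 0).
Central meridian λ₀ = 6×50 − 183 = 117°.
EPSG code: 32650.

Zone 50N (EPSG:32650), central meridian 117°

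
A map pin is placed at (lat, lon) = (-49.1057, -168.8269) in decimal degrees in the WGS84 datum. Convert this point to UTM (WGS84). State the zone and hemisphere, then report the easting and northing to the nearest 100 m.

Longitude -168.8269° lies in the 6° band [-174°, -168°), giving zone 2; latitude is south of the equator, so 2S.
Zone 2 central meridian λ₀ = 6×2 − 183 = -171°; Δλ = +2.1731°.
Transverse Mercator on WGS84 with k₀ = 0.9996 gives E = 658604.013 m, N = 4558519.823 m.

Zone 2S: E 658600 m, N 4558500 m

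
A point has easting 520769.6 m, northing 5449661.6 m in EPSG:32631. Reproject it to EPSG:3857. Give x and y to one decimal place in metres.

x 365695.7 m, y 6308763.3 m

Unproject from UTM 31N (λ₀ = 3°) → φ = 49.19939969°, λ = 3.28510067°.
Web Mercator (R = 6378137 m): x = 365695.734 m, y = 6308763.326 m.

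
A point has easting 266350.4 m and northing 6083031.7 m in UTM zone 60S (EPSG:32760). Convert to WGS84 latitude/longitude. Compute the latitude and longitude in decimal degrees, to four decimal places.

Zone 60S: λ₀ = 177°, k₀ = 0.9996, false easting 500000 m, false northing 10000000 m.
Meridian distance M = (N − FN)/k₀ = -3918535.7 m.
Inverse transverse Mercator on WGS84 gives φ = -35.36870035°, λ = 174.42819960°.

lat -35.3687°, lon 174.4282°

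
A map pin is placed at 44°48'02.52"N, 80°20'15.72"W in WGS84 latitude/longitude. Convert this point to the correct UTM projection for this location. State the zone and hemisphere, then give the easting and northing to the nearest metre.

Longitude -80.3377° lies in the 6° band [-84°, -78°), giving zone 17; latitude is north of the equator, so 17N.
Zone 17 central meridian λ₀ = 6×17 − 183 = -81°; Δλ = +0.6623°.
Transverse Mercator on WGS84 with k₀ = 0.9996 gives E = 552380.025 m, N = 4961024.412 m.

Zone 17N: E 552380 m, N 4961024 m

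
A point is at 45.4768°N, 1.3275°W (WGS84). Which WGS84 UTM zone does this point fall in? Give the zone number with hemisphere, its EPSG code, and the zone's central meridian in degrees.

Zone 30N (EPSG:32630), central meridian -3°

UTM zone = ⌊(λ + 180)/6⌋ + 1; -1.3275° ∈ [-6°, 0°) → zone 30.
Hemisphere: N (φ ≥ 0).
Central meridian λ₀ = 6×30 − 183 = -3°.
EPSG code: 32630.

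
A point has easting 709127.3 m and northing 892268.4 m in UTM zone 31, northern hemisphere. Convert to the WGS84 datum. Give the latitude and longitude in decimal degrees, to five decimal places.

Zone 31N: λ₀ = 3°, k₀ = 0.9996, false easting 500000 m.
Meridian distance M = (N − FN)/k₀ = 892625.5 m.
Inverse transverse Mercator on WGS84 gives φ = 8.06770016°, λ = 4.89769970°.

lat 8.06770°, lon 4.89770°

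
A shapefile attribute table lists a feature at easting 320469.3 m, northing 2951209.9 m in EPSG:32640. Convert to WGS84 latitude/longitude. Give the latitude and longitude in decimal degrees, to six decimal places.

Zone 40N: λ₀ = 57°, k₀ = 0.9996, false easting 500000 m.
Meridian distance M = (N − FN)/k₀ = 2952390.9 m.
Inverse transverse Mercator on WGS84 gives φ = 26.67049994°, λ = 55.19590000°.

lat 26.670500°, lon 55.195900°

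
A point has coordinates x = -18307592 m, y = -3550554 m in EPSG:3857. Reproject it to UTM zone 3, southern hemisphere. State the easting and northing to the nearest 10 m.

Web Mercator inverse (R = 6378137 m) → φ = -30.36499999°, λ = -164.45989709°.
UTM 3S forward: E = 551900.370 m, N = 6640644.907 m.

E 551900 m, N 6640640 m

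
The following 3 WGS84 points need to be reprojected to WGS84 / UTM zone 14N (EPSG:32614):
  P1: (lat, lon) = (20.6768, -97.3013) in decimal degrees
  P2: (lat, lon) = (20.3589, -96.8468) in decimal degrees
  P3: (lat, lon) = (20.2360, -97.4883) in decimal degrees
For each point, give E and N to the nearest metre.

UTM zone 14N: λ₀ = -99°, k₀ = 0.9996.
P1 (20.6768°, -97.3013°) → (676940.710, 2287305.230) m.
P2 (20.3589°, -96.8468°) → (724761.471, 2252667.765) m.
P3 (20.2360°, -97.4883°) → (657908.753, 2238318.069) m.

P1: E 676941 m, N 2287305 m; P2: E 724761 m, N 2252668 m; P3: E 657909 m, N 2238318 m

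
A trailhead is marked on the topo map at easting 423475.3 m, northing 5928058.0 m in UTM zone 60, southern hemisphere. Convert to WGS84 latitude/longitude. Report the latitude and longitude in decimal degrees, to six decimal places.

lat -36.790200°, lon 176.142301°

Zone 60S: λ₀ = 177°, k₀ = 0.9996, false easting 500000 m, false northing 10000000 m.
Meridian distance M = (N − FN)/k₀ = -4073571.4 m.
Inverse transverse Mercator on WGS84 gives φ = -36.79019974°, λ = 176.14230054°.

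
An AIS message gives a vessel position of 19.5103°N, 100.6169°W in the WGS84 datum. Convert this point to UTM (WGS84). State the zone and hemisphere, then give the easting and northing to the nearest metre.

Zone 14N: E 330329 m, N 2158092 m

Longitude -100.6169° lies in the 6° band [-102°, -96°), giving zone 14; latitude is north of the equator, so 14N.
Zone 14 central meridian λ₀ = 6×14 − 183 = -99°; Δλ = -1.6169°.
Transverse Mercator on WGS84 with k₀ = 0.9996 gives E = 330329.315 m, N = 2158092.301 m.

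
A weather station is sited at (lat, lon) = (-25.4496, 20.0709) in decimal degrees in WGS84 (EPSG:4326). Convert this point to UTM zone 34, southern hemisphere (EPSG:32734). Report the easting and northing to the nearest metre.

Zone 34 central meridian λ₀ = 6×34 − 183 = 21°; Δλ = -0.9291°.
Transverse Mercator on WGS84 with k₀ = 0.9996 gives E = 406586.238 m, N = 7184941.690 m.

E 406586 m, N 7184942 m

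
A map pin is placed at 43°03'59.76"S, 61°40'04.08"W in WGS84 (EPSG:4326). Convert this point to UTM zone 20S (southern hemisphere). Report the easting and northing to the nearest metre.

Zone 20 central meridian λ₀ = 6×20 − 183 = -63°; Δλ = +1.3322°.
Transverse Mercator on WGS84 with k₀ = 0.9996 gives E = 608468.751 m, N = 5230928.179 m.

E 608469 m, N 5230928 m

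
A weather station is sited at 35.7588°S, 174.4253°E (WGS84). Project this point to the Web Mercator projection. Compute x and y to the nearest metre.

x 19416936 m, y -4267483 m

Web Mercator is spherical with R = a = 6378137 m.
x = R·λ = 6378137 × 3.044295784 = 19416935.577 m.
y = R·ln tan(π/4 + φ/2) = 6378137 × -0.669079886 = -4267483.178 m.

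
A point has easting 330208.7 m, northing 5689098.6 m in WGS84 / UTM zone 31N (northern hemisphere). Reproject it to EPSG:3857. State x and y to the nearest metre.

Unproject from UTM 31N (λ₀ = 3°) → φ = 51.32780037°, λ = 0.56290062°.
Web Mercator (R = 6378137 m): x = 62661.810 m, y = 6679483.933 m.

x 62662 m, y 6679484 m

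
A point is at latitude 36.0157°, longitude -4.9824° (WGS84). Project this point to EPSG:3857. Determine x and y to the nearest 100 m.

Web Mercator is spherical with R = a = 6378137 m.
x = R·λ = 6378137 × -0.086959285 = -554638.231 m.
y = R·ln tan(π/4 + φ/2) = 6378137 × 0.674614215 = 4302781.883 m.

x -554600 m, y 4302800 m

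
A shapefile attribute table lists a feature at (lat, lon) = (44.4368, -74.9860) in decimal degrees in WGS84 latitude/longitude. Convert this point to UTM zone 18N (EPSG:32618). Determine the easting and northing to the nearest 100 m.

Zone 18 central meridian λ₀ = 6×18 − 183 = -75°; Δλ = +0.0140°.
Transverse Mercator on WGS84 with k₀ = 0.9996 gives E = 501114.170 m, N = 4920389.212 m.

E 501100 m, N 4920400 m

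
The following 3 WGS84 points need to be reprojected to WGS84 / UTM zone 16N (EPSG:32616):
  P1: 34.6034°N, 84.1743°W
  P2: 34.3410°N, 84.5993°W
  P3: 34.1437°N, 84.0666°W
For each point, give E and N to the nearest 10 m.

P1: E 759130 m, N 3832690 m; P2: E 720830 m, N 3802580 m; P3: E 770480 m, N 3781980 m

UTM zone 16N: λ₀ = -87°, k₀ = 0.9996.
P1 (34.6034°, -84.1743°) → (759125.314, 3832693.505) m.
P2 (34.3410°, -84.5993°) → (720833.311, 3802577.215) m.
P3 (34.1437°, -84.0666°) → (770480.181, 3781977.577) m.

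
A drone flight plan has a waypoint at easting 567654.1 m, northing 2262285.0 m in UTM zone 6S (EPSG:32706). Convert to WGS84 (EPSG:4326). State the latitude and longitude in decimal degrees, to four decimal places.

lat -69.7388°, lon -145.2493°

Zone 6S: λ₀ = -147°, k₀ = 0.9996, false easting 500000 m, false northing 10000000 m.
Meridian distance M = (N − FN)/k₀ = -7740811.3 m.
Inverse transverse Mercator on WGS84 gives φ = -69.73880033°, λ = -145.24929945°.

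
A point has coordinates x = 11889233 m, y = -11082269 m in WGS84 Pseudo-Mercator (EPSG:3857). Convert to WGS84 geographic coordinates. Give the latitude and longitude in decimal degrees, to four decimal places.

lat -70.0416°, lon 106.8028°

R = 6378137 m. λ = x/R = 106.80279720°.
φ = 2·arctan(exp(y/R)) − 90° = 2·arctan(0.17595) − 90° = -70.04159999°.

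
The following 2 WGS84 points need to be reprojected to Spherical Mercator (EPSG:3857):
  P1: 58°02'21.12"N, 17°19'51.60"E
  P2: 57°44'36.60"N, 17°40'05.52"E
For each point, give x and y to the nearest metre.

P1: x 1929278 m, y 7975557 m; P2: x 1966815 m, y 7913627 m

Web Mercator: x = R·λ, y = R·ln tan(π/4+φ/2), R = 6378137 m.
P1 (58.0392°, 17.3310°) → (1929278.095, 7975556.743) m.
P2 (57.7435°, 17.6682°) → (1966815.027, 7913626.815) m.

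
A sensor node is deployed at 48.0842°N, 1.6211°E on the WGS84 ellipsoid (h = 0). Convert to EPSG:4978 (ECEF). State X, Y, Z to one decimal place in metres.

X 4267047.2 m, Y 120762.1 m, Z 4723135.8 m

WGS84: a = 6378137 m, e² = 0.006694380; N(φ) = a/√(1−e²sin²φ) = 6389991.362 m.
X = (N+h)·cosφ·cosλ = 4267047.156 m; Y = (N+h)·cosφ·sinλ = 120762.063 m; Z = (N(1−e²)+h)·sinφ = 4723135.813 m.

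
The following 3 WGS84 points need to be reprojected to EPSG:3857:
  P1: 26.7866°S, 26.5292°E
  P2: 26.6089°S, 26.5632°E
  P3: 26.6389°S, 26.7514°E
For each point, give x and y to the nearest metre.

Web Mercator: x = R·λ, y = R·ln tan(π/4+φ/2), R = 6378137 m.
P1 (-26.7866°, 26.5292°) → (2953217.035, -3096835.444) m.
P2 (-26.6089°, 26.5632°) → (2957001.898, -3074693.371) m.
P3 (-26.6389°, 26.7514°) → (2977952.226, -3078429.060) m.

P1: x 2953217 m, y -3096835 m; P2: x 2957002 m, y -3074693 m; P3: x 2977952 m, y -3078429 m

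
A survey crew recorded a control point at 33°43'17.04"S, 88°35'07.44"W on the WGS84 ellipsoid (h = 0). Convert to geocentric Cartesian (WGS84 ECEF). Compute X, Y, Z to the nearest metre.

X 131099 m, Y -5308858 m, Z -3520786 m

WGS84: a = 6378137 m, e² = 0.006694380; N(φ) = a/√(1−e²sin²φ) = 6384726.851 m.
X = (N+h)·cosφ·cosλ = 131099.301 m; Y = (N+h)·cosφ·sinλ = -5308857.849 m; Z = (N(1−e²)+h)·sinφ = -3520785.504 m.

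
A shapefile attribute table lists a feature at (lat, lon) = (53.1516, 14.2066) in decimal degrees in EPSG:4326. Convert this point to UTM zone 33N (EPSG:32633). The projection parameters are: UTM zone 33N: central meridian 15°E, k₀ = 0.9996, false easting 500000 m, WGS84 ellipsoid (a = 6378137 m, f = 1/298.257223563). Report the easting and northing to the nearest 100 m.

E 446900 m, N 5889400 m

Zone 33 central meridian λ₀ = 6×33 − 183 = 15°; Δλ = -0.7934°.
Transverse Mercator on WGS84 with k₀ = 0.9996 gives E = 446941.797 m, N = 5889428.973 m.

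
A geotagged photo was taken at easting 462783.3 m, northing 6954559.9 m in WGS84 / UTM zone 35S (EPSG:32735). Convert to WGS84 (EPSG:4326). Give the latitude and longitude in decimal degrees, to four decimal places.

Zone 35S: λ₀ = 27°, k₀ = 0.9996, false easting 500000 m, false northing 10000000 m.
Meridian distance M = (N − FN)/k₀ = -3046658.8 m.
Inverse transverse Mercator on WGS84 gives φ = -27.53219992°, λ = 26.62310013°.

lat -27.5322°, lon 26.6231°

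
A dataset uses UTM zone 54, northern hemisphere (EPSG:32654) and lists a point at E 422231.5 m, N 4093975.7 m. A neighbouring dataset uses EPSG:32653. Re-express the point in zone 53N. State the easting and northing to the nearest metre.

E 956337 m, N 4105920 m

UTM 54N → geographic: φ = 36.98870025°, λ = 140.12610034°.
UTM 53N (λ₀ = 135°) forward: E = 956336.878 m, N = 4105919.698 m.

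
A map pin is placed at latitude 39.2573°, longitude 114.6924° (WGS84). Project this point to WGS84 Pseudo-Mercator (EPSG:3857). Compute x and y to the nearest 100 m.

Web Mercator is spherical with R = a = 6378137 m.
x = R·λ = 6378137 × 2.001760007 = 12767499.566 m.
y = R·ln tan(π/4 + φ/2) = 6378137 × 0.746079128 = 4758594.891 m.

x 12767500 m, y 4758600 m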